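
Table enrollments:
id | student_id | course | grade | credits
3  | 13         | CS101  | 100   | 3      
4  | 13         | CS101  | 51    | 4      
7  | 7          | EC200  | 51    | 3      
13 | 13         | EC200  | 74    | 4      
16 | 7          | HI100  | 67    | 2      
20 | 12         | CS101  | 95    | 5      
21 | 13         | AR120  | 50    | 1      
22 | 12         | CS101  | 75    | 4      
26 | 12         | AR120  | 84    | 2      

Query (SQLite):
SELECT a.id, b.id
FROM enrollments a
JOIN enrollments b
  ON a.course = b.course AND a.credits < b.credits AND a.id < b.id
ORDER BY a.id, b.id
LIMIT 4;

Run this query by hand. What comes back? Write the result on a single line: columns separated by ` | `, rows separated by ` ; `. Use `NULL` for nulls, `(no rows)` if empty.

Pairs (a,b) with same course, a.credits < b.credits, a.id < b.id.
course groups: AR120:{21,26} CS101:{3,4,20,22} EC200:{7,13} HI100:{16}
Ordered by (a.id, b.id); first 4.

3 | 4 ; 3 | 20 ; 3 | 22 ; 4 | 20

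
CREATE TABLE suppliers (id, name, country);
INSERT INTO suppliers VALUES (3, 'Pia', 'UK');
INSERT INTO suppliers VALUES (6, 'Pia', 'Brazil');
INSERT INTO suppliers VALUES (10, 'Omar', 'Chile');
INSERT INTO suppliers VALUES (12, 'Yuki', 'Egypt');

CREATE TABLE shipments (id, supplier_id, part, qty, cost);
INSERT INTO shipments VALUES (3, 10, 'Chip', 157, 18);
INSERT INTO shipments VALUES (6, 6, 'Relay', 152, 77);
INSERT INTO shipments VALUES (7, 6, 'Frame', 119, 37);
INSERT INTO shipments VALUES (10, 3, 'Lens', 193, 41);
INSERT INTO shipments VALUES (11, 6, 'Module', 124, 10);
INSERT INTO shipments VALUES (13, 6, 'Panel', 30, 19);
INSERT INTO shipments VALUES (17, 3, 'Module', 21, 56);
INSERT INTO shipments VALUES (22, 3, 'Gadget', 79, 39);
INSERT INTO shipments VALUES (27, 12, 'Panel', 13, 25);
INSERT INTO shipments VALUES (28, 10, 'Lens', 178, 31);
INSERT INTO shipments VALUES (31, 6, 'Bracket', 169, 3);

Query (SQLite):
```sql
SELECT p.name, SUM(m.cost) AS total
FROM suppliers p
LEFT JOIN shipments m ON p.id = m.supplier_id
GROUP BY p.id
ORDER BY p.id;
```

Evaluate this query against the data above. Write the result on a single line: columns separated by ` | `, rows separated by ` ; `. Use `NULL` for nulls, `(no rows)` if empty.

LEFT JOIN keeps every suppliers row; unmatched ones get NULL for shipments columns.
Group by suppliers.id and compute SUM(m.cost). SUM over an all-NULL group is NULL.
  3: ids {10, 17, 22} → SUM(m.cost)=136
  6: ids {6, 7, 11, 13, 31} → SUM(m.cost)=146
  10: ids {3, 28} → SUM(m.cost)=49
  12: ids {27} → SUM(m.cost)=25

Pia | 136 ; Pia | 146 ; Omar | 49 ; Yuki | 25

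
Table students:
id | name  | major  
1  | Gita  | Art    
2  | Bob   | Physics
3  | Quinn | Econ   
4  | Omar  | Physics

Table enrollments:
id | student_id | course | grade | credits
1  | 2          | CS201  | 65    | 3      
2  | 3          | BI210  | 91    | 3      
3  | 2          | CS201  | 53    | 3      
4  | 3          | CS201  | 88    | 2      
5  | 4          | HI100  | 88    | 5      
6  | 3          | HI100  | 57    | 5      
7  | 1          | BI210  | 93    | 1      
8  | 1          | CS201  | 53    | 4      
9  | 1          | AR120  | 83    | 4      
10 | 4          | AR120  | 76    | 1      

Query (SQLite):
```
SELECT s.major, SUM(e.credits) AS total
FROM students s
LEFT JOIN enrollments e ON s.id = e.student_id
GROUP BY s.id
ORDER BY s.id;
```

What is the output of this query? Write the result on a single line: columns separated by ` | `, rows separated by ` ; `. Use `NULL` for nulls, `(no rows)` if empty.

Art | 9 ; Physics | 6 ; Econ | 10 ; Physics | 6

LEFT JOIN keeps every students row; unmatched ones get NULL for enrollments columns.
Group by students.id and compute SUM(e.credits). SUM over an all-NULL group is NULL.
  1: ids {7, 8, 9} → SUM(e.credits)=9
  2: ids {1, 3} → SUM(e.credits)=6
  3: ids {2, 4, 6} → SUM(e.credits)=10
  4: ids {5, 10} → SUM(e.credits)=6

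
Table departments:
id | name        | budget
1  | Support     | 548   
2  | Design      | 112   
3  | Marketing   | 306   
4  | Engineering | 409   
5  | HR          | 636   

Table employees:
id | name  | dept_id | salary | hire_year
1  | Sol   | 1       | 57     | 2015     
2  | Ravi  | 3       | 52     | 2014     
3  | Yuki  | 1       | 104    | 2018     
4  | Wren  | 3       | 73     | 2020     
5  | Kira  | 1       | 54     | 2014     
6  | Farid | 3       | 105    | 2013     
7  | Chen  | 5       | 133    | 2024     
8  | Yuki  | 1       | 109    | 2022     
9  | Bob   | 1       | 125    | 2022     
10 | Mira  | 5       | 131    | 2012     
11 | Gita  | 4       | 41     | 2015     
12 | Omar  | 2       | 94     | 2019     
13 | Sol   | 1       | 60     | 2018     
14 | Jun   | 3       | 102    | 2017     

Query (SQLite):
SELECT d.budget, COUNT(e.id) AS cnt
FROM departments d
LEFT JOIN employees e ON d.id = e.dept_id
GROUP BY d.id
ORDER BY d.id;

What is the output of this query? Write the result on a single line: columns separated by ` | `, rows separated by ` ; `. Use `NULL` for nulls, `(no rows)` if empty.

LEFT JOIN keeps every departments row; unmatched ones get NULL for employees columns.
Group by departments.id and compute COUNT(e.id). COUNT(col) of an all-NULL group is 0.
  1: ids {1, 3, 5, 8, 9, 13} → COUNT(e.id)=6
  2: ids {12} → COUNT(e.id)=1
  3: ids {2, 4, 6, 14} → COUNT(e.id)=4
  4: ids {11} → COUNT(e.id)=1
  5: ids {7, 10} → COUNT(e.id)=2

548 | 6 ; 112 | 1 ; 306 | 4 ; 409 | 1 ; 636 | 2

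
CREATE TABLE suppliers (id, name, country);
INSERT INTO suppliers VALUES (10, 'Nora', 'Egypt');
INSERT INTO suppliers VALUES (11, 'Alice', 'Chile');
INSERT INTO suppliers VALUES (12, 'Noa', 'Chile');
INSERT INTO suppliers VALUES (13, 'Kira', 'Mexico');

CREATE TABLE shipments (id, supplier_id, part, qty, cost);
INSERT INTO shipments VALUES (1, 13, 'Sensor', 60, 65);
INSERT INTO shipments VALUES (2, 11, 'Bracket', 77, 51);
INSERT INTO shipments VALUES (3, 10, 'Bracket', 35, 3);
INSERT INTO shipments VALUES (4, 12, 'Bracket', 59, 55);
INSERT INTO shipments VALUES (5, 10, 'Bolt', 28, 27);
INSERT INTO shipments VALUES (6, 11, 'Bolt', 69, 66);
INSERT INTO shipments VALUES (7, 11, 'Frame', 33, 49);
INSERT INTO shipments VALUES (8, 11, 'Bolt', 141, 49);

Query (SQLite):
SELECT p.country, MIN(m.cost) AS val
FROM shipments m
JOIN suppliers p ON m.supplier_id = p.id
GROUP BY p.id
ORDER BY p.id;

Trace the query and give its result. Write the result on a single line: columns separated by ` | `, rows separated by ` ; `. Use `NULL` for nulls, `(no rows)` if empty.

Egypt | 3 ; Chile | 49 ; Chile | 55 ; Mexico | 65

Join each shipments row to its suppliers via supplier_id.
Group joined rows by suppliers.id; compute MIN(m.cost) per group.
  10: ids {3, 5} → MIN(m.cost)=3
  11: ids {2, 6, 7, 8} → MIN(m.cost)=49
  12: ids {4} → MIN(m.cost)=55
  13: ids {1} → MIN(m.cost)=65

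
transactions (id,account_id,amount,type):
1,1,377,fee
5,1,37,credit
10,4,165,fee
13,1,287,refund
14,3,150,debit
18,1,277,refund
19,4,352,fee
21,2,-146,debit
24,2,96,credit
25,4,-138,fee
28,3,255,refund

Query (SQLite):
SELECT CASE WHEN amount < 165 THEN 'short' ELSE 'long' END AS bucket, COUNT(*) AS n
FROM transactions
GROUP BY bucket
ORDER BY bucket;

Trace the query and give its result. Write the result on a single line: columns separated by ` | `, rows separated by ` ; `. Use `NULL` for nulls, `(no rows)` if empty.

Bucket rows by amount < 165 → 'short' else 'long'; count each bucket.

long | 6 ; short | 5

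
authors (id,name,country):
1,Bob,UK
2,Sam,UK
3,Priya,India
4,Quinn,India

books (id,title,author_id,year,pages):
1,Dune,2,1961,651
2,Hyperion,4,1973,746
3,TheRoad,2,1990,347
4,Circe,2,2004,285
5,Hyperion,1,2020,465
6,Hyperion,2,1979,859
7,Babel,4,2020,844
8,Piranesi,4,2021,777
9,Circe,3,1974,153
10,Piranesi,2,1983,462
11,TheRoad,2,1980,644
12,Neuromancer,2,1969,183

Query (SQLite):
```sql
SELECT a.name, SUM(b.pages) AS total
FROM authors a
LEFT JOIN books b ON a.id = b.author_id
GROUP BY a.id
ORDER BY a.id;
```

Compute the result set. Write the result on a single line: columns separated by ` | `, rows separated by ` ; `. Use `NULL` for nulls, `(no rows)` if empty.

Bob | 465 ; Sam | 3431 ; Priya | 153 ; Quinn | 2367

LEFT JOIN keeps every authors row; unmatched ones get NULL for books columns.
Group by authors.id and compute SUM(b.pages). SUM over an all-NULL group is NULL.
  1: ids {5} → SUM(b.pages)=465
  2: ids {1, 3, 4, 6, 10, 11, 12} → SUM(b.pages)=3431
  3: ids {9} → SUM(b.pages)=153
  4: ids {2, 7, 8} → SUM(b.pages)=2367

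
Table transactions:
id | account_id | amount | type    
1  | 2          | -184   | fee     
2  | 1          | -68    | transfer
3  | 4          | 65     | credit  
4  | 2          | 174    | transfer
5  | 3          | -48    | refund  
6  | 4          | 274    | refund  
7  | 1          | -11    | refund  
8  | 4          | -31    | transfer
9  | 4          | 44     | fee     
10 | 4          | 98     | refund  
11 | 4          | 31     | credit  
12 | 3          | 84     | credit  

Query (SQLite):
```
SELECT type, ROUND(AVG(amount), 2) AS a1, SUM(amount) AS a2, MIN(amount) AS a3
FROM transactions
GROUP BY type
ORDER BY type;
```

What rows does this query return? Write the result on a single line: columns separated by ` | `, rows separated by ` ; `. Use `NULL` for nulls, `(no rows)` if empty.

credit | 60 | 180 | 31 ; fee | -70 | -140 | -184 ; refund | 78.25 | 313 | -48 ; transfer | 25 | 75 | -68

Group transactions by type.
Per group compute: ROUND(AVG(amount), 2), SUM(amount), MIN(amount).
  credit: ids {3, 11, 12} → ROUND(AVG(amount), 2)=60, SUM(amount)=180, MIN(amount)=31
  fee: ids {1, 9} → ROUND(AVG(amount), 2)=-70, SUM(amount)=-140, MIN(amount)=-184
  refund: ids {5, 6, 7, 10} → ROUND(AVG(amount), 2)=78.25, SUM(amount)=313, MIN(amount)=-48
  transfer: ids {2, 4, 8} → ROUND(AVG(amount), 2)=25, SUM(amount)=75, MIN(amount)=-68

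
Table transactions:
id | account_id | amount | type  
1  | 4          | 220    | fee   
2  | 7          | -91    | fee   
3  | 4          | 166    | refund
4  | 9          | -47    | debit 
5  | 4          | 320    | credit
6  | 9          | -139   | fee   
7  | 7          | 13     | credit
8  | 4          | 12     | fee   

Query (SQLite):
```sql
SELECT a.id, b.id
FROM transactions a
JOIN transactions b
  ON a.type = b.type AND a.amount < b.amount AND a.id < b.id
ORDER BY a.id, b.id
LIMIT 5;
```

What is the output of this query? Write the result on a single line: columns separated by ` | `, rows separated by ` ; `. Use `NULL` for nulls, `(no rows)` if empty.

Pairs (a,b) with same type, a.amount < b.amount, a.id < b.id.
type groups: credit:{5,7} debit:{4} fee:{1,2,6,8} refund:{3}
Ordered by (a.id, b.id); first 5.

2 | 8 ; 6 | 8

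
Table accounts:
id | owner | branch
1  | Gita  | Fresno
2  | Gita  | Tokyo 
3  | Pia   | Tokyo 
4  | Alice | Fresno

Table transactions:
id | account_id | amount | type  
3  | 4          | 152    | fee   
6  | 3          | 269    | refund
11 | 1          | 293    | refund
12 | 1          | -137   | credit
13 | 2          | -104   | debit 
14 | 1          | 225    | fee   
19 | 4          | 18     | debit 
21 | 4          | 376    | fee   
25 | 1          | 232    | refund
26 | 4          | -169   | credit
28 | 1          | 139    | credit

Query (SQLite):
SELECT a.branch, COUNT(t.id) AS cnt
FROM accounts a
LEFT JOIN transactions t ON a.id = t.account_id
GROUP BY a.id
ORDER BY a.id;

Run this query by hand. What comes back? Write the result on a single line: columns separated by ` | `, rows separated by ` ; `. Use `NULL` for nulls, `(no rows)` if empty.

LEFT JOIN keeps every accounts row; unmatched ones get NULL for transactions columns.
Group by accounts.id and compute COUNT(t.id). COUNT(col) of an all-NULL group is 0.
  1: ids {11, 12, 14, 25, 28} → COUNT(t.id)=5
  2: ids {13} → COUNT(t.id)=1
  3: ids {6} → COUNT(t.id)=1
  4: ids {3, 19, 21, 26} → COUNT(t.id)=4

Fresno | 5 ; Tokyo | 1 ; Tokyo | 1 ; Fresno | 4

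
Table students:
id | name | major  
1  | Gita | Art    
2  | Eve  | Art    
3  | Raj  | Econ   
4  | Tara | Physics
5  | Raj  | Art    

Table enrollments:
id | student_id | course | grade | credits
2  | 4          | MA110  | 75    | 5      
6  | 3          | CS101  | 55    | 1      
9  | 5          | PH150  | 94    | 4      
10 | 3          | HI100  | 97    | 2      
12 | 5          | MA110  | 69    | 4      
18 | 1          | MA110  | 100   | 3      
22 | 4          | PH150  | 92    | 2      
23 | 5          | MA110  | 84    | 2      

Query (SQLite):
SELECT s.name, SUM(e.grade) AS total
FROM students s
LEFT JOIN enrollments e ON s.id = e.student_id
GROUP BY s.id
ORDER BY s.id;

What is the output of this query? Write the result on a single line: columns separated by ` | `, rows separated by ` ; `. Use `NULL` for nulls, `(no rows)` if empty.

Gita | 100 ; Eve | NULL ; Raj | 152 ; Tara | 167 ; Raj | 247

LEFT JOIN keeps every students row; unmatched ones get NULL for enrollments columns.
Group by students.id and compute SUM(e.grade). SUM over an all-NULL group is NULL.
  1: ids {18} → SUM(e.grade)=100
  2: ids {—} → SUM(e.grade)=NULL
  3: ids {6, 10} → SUM(e.grade)=152
  4: ids {2, 22} → SUM(e.grade)=167
  5: ids {9, 12, 23} → SUM(e.grade)=247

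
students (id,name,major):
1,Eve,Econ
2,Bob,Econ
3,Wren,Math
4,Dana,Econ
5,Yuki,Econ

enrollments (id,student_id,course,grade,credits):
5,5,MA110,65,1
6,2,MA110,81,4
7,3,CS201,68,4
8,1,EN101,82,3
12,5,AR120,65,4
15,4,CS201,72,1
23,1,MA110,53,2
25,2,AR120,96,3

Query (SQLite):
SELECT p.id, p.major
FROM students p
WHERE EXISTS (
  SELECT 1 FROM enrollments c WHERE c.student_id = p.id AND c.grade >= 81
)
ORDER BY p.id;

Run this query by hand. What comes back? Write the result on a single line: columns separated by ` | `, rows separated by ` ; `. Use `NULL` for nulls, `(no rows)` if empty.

For each students row, check whether any enrollments with matching student_id has grade >= 81.
Keep rows where that is true.

1 | Econ ; 2 | Econ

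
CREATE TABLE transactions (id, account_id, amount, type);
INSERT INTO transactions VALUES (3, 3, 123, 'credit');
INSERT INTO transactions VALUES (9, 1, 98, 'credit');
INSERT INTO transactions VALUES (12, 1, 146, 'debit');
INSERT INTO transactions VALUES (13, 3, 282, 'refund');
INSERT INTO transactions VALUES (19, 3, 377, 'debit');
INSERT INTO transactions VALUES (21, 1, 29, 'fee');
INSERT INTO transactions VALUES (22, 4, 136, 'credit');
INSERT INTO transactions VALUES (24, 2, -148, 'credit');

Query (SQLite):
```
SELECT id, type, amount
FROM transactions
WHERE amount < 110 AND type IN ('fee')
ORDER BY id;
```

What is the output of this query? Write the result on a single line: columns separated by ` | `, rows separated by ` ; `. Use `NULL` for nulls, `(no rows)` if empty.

amount < 110: ids {9, 21, 24}
type IN ('fee'): ids {21}
Combine with AND.

21 | fee | 29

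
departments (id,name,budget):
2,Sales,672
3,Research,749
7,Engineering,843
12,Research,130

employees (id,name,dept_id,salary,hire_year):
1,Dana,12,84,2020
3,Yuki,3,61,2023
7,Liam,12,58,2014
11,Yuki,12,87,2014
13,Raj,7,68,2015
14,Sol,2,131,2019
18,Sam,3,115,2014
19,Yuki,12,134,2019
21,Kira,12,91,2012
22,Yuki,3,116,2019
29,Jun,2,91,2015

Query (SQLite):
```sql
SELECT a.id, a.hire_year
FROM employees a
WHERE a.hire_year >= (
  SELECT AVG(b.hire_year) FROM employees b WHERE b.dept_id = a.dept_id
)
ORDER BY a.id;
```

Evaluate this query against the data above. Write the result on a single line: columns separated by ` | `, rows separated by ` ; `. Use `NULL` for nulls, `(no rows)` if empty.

For each employees row a, compute AVG(hire_year) over rows sharing a.dept_id.
Keep row a if a.hire_year >= that per-group AVG.
  dept_id=2: AVG(hire_year) = 2017.0
  dept_id=3: AVG(hire_year) = 2018.666667
  dept_id=7: AVG(hire_year) = 2015.0
  dept_id=12: AVG(hire_year) = 2015.8

1 | 2020 ; 3 | 2023 ; 13 | 2015 ; 14 | 2019 ; 19 | 2019 ; 22 | 2019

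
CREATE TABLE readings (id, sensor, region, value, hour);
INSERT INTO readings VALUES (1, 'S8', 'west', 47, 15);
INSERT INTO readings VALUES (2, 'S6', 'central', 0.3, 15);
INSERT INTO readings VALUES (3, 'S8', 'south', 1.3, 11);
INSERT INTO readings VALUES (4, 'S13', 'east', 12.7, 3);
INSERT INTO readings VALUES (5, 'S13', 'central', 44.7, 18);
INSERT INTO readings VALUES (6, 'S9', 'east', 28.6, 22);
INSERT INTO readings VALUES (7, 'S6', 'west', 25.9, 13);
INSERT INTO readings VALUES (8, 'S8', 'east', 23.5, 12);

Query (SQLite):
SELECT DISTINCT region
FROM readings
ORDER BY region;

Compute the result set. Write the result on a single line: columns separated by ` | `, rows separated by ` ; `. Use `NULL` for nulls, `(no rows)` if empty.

central ; east ; south ; west

Collect distinct region values from readings.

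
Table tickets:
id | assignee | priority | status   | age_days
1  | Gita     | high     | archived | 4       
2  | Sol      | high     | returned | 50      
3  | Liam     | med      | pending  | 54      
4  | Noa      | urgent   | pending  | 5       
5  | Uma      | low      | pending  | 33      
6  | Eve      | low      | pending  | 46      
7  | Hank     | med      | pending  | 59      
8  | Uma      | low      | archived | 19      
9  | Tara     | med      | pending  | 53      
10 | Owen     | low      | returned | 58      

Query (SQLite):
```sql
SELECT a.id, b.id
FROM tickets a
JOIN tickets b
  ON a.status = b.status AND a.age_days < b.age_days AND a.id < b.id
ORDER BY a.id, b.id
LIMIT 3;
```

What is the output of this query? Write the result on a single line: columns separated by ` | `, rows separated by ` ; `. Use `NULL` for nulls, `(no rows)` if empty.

1 | 8 ; 2 | 10 ; 3 | 7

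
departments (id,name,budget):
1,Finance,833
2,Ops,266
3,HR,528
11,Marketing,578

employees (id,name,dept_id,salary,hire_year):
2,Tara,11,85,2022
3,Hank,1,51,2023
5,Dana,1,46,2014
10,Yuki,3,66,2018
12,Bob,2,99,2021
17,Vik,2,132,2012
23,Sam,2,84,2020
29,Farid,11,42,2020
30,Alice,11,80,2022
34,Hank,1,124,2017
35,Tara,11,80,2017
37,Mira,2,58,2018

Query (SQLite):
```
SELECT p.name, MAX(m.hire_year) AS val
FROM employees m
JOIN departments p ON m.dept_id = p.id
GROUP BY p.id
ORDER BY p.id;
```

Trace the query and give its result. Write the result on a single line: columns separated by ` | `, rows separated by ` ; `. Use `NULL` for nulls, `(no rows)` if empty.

Finance | 2023 ; Ops | 2021 ; HR | 2018 ; Marketing | 2022

Join each employees row to its departments via dept_id.
Group joined rows by departments.id; compute MAX(m.hire_year) per group.
  1: ids {3, 5, 34} → MAX(m.hire_year)=2023
  2: ids {12, 17, 23, 37} → MAX(m.hire_year)=2021
  3: ids {10} → MAX(m.hire_year)=2018
  11: ids {2, 29, 30, 35} → MAX(m.hire_year)=2022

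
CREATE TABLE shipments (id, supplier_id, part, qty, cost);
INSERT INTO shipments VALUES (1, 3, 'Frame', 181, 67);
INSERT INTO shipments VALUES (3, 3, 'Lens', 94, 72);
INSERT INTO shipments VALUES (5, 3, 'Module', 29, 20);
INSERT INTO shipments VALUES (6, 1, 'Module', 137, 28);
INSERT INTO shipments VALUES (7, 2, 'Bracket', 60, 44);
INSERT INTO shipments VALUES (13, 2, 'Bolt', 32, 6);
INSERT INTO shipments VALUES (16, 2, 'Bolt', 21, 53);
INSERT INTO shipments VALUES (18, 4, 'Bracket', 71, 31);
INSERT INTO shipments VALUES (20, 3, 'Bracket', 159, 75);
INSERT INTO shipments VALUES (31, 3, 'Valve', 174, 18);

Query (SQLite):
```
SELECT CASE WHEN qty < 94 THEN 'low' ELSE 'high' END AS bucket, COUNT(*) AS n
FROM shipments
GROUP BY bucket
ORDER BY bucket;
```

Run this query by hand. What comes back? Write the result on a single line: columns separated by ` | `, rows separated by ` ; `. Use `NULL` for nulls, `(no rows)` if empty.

high | 5 ; low | 5

Bucket rows by qty < 94 → 'low' else 'high'; count each bucket.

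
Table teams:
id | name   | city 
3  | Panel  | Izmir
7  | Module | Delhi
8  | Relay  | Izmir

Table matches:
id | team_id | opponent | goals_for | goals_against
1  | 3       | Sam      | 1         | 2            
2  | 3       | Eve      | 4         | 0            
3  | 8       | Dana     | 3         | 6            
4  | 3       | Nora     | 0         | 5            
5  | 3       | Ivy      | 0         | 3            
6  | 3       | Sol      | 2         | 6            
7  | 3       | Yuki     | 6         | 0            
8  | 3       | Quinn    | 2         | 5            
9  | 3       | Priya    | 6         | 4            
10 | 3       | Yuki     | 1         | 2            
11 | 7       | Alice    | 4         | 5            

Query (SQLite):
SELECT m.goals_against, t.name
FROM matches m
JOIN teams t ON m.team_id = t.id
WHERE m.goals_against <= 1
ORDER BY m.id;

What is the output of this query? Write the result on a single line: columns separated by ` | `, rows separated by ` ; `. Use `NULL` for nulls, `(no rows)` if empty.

Each matches row matches the teams row where team_id = teams.id.
Then keep rows with m.goals_against <= 1.

0 | Panel ; 0 | Panel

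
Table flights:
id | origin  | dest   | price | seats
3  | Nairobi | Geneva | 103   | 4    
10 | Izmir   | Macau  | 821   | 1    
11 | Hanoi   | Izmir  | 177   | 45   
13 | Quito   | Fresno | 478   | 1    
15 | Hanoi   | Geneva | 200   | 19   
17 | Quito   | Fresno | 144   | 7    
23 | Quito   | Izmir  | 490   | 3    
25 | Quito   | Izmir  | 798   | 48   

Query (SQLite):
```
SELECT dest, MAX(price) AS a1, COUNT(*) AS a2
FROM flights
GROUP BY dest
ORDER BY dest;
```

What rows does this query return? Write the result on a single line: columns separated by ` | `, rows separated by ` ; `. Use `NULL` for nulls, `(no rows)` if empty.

Fresno | 478 | 2 ; Geneva | 200 | 2 ; Izmir | 798 | 3 ; Macau | 821 | 1

Group flights by dest.
Per group compute: MAX(price), COUNT(*).
  Fresno: ids {13, 17} → MAX(price)=478, COUNT(*)=2
  Geneva: ids {3, 15} → MAX(price)=200, COUNT(*)=2
  Izmir: ids {11, 23, 25} → MAX(price)=798, COUNT(*)=3
  Macau: ids {10} → MAX(price)=821, COUNT(*)=1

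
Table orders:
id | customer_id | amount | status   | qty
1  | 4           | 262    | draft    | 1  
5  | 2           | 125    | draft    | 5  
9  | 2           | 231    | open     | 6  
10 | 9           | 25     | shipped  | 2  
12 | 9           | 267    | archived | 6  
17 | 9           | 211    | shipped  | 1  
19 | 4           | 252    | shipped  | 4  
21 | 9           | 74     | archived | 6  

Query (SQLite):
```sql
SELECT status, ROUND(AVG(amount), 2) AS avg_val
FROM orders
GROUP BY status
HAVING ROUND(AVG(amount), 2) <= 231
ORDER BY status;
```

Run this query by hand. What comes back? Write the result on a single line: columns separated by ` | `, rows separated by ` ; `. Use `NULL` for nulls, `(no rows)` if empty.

archived | 170.5 ; draft | 193.5 ; open | 231 ; shipped | 162.67

Partition orders by status; compute ROUND(AVG(amount), 2) within each group.
HAVING: keep groups where ROUND(AVG(amount), 2) <= 231.
  archived: ids {12, 21} → ROUND(AVG(amount), 2)=170.5
  draft: ids {1, 5} → ROUND(AVG(amount), 2)=193.5
  open: ids {9} → ROUND(AVG(amount), 2)=231
  shipped: ids {10, 17, 19} → ROUND(AVG(amount), 2)=162.67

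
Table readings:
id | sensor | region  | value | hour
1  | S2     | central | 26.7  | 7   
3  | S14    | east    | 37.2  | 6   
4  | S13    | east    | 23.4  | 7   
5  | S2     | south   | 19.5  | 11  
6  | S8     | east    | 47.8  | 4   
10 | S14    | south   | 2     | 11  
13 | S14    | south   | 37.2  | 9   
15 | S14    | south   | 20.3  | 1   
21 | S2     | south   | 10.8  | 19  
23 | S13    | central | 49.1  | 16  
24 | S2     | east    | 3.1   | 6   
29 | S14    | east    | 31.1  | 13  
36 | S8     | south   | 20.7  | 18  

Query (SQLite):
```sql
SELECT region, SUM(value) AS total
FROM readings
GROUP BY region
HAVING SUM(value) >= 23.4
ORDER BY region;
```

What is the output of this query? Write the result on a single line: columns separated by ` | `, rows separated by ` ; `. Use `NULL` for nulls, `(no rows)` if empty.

Partition readings by region; compute SUM(value) within each group.
HAVING: keep groups where SUM(value) >= 23.4.
  central: ids {1, 23} → SUM(value)=75.8
  east: ids {3, 4, 6, 24, 29} → SUM(value)=142.6
  south: ids {5, 10, 13, 15, 21, 36} → SUM(value)=110.5

central | 75.8 ; east | 142.6 ; south | 110.5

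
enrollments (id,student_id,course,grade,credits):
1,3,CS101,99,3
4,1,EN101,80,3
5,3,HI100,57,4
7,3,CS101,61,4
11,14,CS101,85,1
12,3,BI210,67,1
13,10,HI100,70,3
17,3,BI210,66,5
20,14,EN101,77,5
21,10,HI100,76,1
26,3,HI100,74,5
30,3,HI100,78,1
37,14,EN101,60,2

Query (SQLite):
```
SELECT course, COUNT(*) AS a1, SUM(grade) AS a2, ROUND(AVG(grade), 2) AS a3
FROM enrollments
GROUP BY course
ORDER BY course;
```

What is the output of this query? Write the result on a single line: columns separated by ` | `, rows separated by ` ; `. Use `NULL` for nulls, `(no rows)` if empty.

Group enrollments by course.
Per group compute: COUNT(*), SUM(grade), ROUND(AVG(grade), 2).
  BI210: ids {12, 17} → COUNT(*)=2, SUM(grade)=133, ROUND(AVG(grade), 2)=66.5
  CS101: ids {1, 7, 11} → COUNT(*)=3, SUM(grade)=245, ROUND(AVG(grade), 2)=81.67
  EN101: ids {4, 20, 37} → COUNT(*)=3, SUM(grade)=217, ROUND(AVG(grade), 2)=72.33
  HI100: ids {5, 13, 21, 26, 30} → COUNT(*)=5, SUM(grade)=355, ROUND(AVG(grade), 2)=71

BI210 | 2 | 133 | 66.5 ; CS101 | 3 | 245 | 81.67 ; EN101 | 3 | 217 | 72.33 ; HI100 | 5 | 355 | 71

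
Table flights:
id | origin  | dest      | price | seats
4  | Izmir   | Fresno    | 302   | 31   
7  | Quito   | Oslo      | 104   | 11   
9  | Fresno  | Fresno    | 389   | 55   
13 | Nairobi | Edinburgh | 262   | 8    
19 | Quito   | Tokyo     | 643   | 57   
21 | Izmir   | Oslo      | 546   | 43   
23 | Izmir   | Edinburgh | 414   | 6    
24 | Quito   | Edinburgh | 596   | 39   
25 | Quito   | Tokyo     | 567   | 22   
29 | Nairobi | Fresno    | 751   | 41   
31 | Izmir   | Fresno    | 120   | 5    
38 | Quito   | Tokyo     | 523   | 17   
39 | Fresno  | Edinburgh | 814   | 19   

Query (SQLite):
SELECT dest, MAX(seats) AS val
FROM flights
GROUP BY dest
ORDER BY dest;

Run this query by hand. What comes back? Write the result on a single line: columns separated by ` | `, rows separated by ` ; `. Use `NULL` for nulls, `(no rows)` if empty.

Edinburgh | 39 ; Fresno | 55 ; Oslo | 43 ; Tokyo | 57

Partition flights by dest; compute MAX(seats) within each group.
  Edinburgh: ids {13, 23, 24, 39} → MAX(seats)=39
  Fresno: ids {4, 9, 29, 31} → MAX(seats)=55
  Oslo: ids {7, 21} → MAX(seats)=43
  Tokyo: ids {19, 25, 38} → MAX(seats)=57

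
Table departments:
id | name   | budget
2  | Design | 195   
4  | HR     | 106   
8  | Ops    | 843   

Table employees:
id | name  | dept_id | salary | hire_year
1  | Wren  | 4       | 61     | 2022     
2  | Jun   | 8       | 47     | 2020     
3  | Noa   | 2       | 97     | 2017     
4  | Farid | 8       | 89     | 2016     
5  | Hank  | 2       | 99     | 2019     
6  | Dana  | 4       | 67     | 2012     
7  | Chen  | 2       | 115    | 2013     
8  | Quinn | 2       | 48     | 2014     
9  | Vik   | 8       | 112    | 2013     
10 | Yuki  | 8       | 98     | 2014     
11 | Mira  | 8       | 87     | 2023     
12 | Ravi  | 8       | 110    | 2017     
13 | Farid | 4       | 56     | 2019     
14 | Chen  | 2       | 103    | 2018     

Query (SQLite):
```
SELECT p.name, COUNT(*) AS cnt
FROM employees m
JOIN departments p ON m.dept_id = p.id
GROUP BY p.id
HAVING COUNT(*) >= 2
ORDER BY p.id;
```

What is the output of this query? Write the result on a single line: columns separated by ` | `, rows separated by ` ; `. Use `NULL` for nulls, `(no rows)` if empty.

Design | 5 ; HR | 3 ; Ops | 6

Join each employees row to its departments via dept_id.
Group joined rows by departments.id; compute COUNT(*) per group.
HAVING: keep groups with count ≥ 2.
  2: ids {3, 5, 7, 8, 14} → COUNT(*)=5
  4: ids {1, 6, 13} → COUNT(*)=3
  8: ids {2, 4, 9, 10, 11, 12} → COUNT(*)=6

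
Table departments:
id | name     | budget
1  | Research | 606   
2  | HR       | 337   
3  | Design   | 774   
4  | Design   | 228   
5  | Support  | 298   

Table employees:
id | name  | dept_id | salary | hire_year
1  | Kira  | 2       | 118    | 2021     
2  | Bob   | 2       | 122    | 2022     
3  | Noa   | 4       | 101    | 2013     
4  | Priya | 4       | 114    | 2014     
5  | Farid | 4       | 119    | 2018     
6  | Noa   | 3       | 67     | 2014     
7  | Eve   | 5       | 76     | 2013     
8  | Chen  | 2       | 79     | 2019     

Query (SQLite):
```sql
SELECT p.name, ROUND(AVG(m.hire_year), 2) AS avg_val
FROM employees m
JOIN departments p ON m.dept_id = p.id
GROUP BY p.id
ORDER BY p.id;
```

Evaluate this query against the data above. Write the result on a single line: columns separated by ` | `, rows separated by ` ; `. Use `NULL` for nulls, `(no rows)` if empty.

Join each employees row to its departments via dept_id.
Group joined rows by departments.id; compute ROUND(AVG(m.hire_year), 2) per group.
  2: ids {1, 2, 8} → ROUND(AVG(m.hire_year), 2)=2020.67
  3: ids {6} → ROUND(AVG(m.hire_year), 2)=2014
  4: ids {3, 4, 5} → ROUND(AVG(m.hire_year), 2)=2015
  5: ids {7} → ROUND(AVG(m.hire_year), 2)=2013

HR | 2020.67 ; Design | 2014 ; Design | 2015 ; Support | 2013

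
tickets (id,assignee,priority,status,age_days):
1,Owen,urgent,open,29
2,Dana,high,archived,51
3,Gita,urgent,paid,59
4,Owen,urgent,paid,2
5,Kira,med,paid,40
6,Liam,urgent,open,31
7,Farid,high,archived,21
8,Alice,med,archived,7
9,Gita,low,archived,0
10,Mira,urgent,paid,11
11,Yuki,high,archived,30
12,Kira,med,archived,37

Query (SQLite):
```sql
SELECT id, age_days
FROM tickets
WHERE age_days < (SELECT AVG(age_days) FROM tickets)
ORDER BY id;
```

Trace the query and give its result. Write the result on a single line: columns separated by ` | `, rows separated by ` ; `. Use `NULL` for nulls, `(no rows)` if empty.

Scalar subquery: AVG(age_days) over all tickets rows = 26.5.
Keep rows where age_days < that value.

4 | 2 ; 7 | 21 ; 8 | 7 ; 9 | 0 ; 10 | 11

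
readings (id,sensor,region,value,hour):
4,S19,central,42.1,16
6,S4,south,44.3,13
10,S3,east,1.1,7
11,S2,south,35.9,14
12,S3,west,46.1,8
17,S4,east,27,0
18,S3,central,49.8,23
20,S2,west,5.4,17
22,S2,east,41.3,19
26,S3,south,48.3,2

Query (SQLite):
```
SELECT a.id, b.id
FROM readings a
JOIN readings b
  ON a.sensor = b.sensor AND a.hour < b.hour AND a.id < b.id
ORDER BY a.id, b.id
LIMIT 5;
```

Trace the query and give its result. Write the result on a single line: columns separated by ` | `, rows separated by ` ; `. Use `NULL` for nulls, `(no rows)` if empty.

10 | 12 ; 10 | 18 ; 11 | 20 ; 11 | 22 ; 12 | 18

Pairs (a,b) with same sensor, a.hour < b.hour, a.id < b.id.
sensor groups: S19:{4} S2:{11,20,22} S3:{10,12,18,26} S4:{6,17}
Ordered by (a.id, b.id); first 5.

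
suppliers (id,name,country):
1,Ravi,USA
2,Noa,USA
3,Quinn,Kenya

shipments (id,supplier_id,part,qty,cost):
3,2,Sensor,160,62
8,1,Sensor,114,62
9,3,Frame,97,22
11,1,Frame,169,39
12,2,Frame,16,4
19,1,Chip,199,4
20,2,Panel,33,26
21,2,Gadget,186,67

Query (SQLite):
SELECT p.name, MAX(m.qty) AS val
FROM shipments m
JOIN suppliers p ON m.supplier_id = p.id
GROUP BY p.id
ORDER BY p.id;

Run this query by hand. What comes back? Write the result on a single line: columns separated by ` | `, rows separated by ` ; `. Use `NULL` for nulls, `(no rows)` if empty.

Ravi | 199 ; Noa | 186 ; Quinn | 97

Join each shipments row to its suppliers via supplier_id.
Group joined rows by suppliers.id; compute MAX(m.qty) per group.
  1: ids {8, 11, 19} → MAX(m.qty)=199
  2: ids {3, 12, 20, 21} → MAX(m.qty)=186
  3: ids {9} → MAX(m.qty)=97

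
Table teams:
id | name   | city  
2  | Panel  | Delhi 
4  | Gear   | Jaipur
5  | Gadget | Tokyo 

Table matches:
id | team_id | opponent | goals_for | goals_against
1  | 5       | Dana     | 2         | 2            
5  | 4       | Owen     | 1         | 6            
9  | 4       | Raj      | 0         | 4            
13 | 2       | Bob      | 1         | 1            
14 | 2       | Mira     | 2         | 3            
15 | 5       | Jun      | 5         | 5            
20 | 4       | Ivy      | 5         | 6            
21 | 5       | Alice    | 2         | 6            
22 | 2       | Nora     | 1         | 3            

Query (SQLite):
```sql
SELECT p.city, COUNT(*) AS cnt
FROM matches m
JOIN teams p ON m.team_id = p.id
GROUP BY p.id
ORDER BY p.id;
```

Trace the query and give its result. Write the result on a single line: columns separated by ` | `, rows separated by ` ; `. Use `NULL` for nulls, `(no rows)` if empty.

Delhi | 3 ; Jaipur | 3 ; Tokyo | 3

Join each matches row to its teams via team_id.
Group joined rows by teams.id; compute COUNT(*) per group.
  2: ids {13, 14, 22} → COUNT(*)=3
  4: ids {5, 9, 20} → COUNT(*)=3
  5: ids {1, 15, 21} → COUNT(*)=3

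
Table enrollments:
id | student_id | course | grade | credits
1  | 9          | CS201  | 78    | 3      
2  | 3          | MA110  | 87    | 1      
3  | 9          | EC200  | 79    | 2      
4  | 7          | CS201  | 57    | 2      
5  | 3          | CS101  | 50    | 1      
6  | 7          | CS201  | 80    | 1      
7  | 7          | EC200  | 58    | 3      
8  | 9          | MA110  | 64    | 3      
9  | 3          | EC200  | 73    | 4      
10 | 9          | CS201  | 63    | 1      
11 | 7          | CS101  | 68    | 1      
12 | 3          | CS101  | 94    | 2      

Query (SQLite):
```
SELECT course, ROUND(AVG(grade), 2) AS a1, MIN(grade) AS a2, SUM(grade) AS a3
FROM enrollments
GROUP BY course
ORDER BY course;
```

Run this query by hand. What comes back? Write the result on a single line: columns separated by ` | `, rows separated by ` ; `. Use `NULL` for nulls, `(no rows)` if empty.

CS101 | 70.67 | 50 | 212 ; CS201 | 69.5 | 57 | 278 ; EC200 | 70 | 58 | 210 ; MA110 | 75.5 | 64 | 151

Group enrollments by course.
Per group compute: ROUND(AVG(grade), 2), MIN(grade), SUM(grade).
  CS101: ids {5, 11, 12} → ROUND(AVG(grade), 2)=70.67, MIN(grade)=50, SUM(grade)=212
  CS201: ids {1, 4, 6, 10} → ROUND(AVG(grade), 2)=69.5, MIN(grade)=57, SUM(grade)=278
  EC200: ids {3, 7, 9} → ROUND(AVG(grade), 2)=70, MIN(grade)=58, SUM(grade)=210
  MA110: ids {2, 8} → ROUND(AVG(grade), 2)=75.5, MIN(grade)=64, SUM(grade)=151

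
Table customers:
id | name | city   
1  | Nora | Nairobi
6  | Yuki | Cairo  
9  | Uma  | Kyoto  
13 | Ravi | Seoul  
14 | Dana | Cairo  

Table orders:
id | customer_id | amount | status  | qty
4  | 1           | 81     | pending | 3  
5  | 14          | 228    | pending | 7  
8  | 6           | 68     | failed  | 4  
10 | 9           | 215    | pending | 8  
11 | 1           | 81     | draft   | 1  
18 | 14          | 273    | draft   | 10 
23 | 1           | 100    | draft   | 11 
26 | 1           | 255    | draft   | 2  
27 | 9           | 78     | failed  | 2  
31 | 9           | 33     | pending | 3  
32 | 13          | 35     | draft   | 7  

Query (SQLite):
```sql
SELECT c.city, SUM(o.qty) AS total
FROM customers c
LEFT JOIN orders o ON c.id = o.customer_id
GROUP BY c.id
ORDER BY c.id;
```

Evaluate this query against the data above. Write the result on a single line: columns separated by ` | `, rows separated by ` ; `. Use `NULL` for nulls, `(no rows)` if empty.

Nairobi | 17 ; Cairo | 4 ; Kyoto | 13 ; Seoul | 7 ; Cairo | 17

LEFT JOIN keeps every customers row; unmatched ones get NULL for orders columns.
Group by customers.id and compute SUM(o.qty). SUM over an all-NULL group is NULL.
  1: ids {4, 11, 23, 26} → SUM(o.qty)=17
  6: ids {8} → SUM(o.qty)=4
  9: ids {10, 27, 31} → SUM(o.qty)=13
  13: ids {32} → SUM(o.qty)=7
  14: ids {5, 18} → SUM(o.qty)=17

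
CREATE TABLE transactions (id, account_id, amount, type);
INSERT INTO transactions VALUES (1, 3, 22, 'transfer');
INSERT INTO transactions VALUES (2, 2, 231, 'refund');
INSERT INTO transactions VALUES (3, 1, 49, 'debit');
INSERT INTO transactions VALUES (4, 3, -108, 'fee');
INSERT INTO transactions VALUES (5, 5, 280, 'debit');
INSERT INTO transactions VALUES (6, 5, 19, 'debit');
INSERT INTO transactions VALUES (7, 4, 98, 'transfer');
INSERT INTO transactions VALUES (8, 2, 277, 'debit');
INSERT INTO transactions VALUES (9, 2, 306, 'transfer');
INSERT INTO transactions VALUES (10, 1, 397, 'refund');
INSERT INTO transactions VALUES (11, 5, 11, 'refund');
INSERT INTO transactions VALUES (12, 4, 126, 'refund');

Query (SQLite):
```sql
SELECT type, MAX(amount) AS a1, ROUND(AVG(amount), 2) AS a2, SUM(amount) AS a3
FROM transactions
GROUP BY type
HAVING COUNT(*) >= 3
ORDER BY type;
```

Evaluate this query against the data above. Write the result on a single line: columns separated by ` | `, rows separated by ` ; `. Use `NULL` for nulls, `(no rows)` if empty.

Group transactions by type.
Per group compute: MAX(amount), ROUND(AVG(amount), 2), SUM(amount).
HAVING: drop groups with fewer than 3 rows.
  debit: ids {3, 5, 6, 8} → MAX(amount)=280, ROUND(AVG(amount), 2)=156.25, SUM(amount)=625
  fee: ids {4} → MAX(amount)=-108, ROUND(AVG(amount), 2)=-108, SUM(amount)=-108
  refund: ids {2, 10, 11, 12} → MAX(amount)=397, ROUND(AVG(amount), 2)=191.25, SUM(amount)=765
  transfer: ids {1, 7, 9} → MAX(amount)=306, ROUND(AVG(amount), 2)=142, SUM(amount)=426

debit | 280 | 156.25 | 625 ; refund | 397 | 191.25 | 765 ; transfer | 306 | 142 | 426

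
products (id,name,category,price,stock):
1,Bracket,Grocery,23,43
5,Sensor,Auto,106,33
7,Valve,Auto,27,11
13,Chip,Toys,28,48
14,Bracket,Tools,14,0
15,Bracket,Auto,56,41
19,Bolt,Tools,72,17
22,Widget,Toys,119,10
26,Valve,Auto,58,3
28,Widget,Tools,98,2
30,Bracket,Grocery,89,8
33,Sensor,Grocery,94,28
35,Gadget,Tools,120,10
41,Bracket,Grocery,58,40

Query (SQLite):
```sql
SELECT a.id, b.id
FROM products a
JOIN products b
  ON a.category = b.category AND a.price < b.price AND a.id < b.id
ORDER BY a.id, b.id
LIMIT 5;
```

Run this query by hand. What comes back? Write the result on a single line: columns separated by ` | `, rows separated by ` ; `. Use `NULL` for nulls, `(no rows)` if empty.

1 | 30 ; 1 | 33 ; 1 | 41 ; 7 | 15 ; 7 | 26

Pairs (a,b) with same category, a.price < b.price, a.id < b.id.
category groups: Auto:{5,7,15,26} Grocery:{1,30,33,41} Tools:{14,19,28,35} Toys:{13,22}
Ordered by (a.id, b.id); first 5.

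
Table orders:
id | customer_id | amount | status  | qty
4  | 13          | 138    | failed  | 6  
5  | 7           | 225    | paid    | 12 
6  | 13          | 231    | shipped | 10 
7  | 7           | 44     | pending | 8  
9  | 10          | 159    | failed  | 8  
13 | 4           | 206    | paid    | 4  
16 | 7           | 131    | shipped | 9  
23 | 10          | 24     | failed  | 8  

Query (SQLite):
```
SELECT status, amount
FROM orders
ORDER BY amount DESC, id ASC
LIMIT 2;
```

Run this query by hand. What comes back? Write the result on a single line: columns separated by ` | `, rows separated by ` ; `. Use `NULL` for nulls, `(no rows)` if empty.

Sort by amount desc, tiebreak id asc: (231, id=6), (225, id=5), (206, id=13), (159, id=9), (138, id=4) …. Take first 2.

shipped | 231 ; paid | 225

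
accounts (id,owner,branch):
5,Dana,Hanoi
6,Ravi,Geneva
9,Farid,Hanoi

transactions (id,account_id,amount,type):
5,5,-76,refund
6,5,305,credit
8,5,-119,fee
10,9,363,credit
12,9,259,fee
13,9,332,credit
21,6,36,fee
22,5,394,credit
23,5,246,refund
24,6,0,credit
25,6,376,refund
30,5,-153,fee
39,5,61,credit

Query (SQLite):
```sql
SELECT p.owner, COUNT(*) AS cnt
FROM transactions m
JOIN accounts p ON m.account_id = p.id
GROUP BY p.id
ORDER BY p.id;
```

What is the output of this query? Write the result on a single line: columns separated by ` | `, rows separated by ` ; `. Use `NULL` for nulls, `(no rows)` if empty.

Dana | 7 ; Ravi | 3 ; Farid | 3

Join each transactions row to its accounts via account_id.
Group joined rows by accounts.id; compute COUNT(*) per group.
  5: ids {5, 6, 8, 22, 23, 30, 39} → COUNT(*)=7
  6: ids {21, 24, 25} → COUNT(*)=3
  9: ids {10, 12, 13} → COUNT(*)=3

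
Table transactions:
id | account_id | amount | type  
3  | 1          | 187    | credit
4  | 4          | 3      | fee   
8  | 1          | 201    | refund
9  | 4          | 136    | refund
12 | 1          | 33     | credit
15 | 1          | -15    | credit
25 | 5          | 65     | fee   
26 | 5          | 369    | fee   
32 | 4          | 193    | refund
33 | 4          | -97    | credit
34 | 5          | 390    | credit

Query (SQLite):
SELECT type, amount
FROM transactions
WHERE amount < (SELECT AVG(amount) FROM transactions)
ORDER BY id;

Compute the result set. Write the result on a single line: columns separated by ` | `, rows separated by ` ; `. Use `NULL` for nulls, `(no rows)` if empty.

Scalar subquery: AVG(amount) over all transactions rows = 133.181818 (≈; comparison uses full precision).
Keep rows where amount < that value.

fee | 3 ; credit | 33 ; credit | -15 ; fee | 65 ; credit | -97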